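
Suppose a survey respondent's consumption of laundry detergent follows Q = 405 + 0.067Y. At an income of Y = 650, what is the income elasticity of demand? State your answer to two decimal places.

0.10

At Y = 650: Q = 448.550.
dQ/dY = 0.067.
η = (dQ/dY)·(Y/Q) = 0.067 × (650/448.550) = 0.10.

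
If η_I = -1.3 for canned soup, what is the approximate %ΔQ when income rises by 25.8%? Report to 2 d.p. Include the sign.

-33.54%

%ΔQ ≈ η × %ΔI = -1.3 × 25.8% = -33.54%.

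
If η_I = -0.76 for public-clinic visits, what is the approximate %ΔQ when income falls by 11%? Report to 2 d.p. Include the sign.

8.36%

%ΔQ ≈ η × %ΔI = -0.76 × (-11%) = 8.36%.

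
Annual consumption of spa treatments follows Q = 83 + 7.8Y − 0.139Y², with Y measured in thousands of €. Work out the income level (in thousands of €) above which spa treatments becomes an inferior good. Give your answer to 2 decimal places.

28.06

dQ/dY = 7.8 − 0.278Y.
The good is inferior where dQ/dY < 0. Setting dQ/dY = 0 gives Y = 7.8 / 0.278 = 28.06.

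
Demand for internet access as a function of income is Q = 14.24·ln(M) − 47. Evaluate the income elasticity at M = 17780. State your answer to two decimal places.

At M = 17780: Q = 92.350.
dQ/dM = 14.24/M = 0.0008009 at this income.
η = (dQ/dM)·(M/Q) = 0.0008009 × (17780/92.350) = 0.15.

0.15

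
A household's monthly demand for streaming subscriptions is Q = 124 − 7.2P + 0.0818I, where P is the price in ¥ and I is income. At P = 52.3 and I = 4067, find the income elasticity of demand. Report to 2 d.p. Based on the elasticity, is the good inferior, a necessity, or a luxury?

4.15 (luxury)

At P = 52.3, I = 4067: Q = 80.121.
Holding P constant, ∂Q/∂I = 0.0818.
η_I = (∂Q/∂I)·(I/Q) = 0.0818 × (4067/80.121) = 4.15.
Since η > 1, this is a luxury.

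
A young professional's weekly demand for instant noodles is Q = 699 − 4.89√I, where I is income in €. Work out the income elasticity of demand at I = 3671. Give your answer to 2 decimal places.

-0.37

At I = 3671: Q = 402.721.
dQ/dI = -4.89/(2√I) = -0.040354 at this income.
η = (dQ/dI)·(I/Q) = -0.040354 × (3671/402.721) = -0.37.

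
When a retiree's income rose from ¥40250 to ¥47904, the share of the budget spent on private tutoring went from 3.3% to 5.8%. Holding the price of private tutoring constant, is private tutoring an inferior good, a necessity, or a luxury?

luxury

The budget share rises as income rises, so η > 1.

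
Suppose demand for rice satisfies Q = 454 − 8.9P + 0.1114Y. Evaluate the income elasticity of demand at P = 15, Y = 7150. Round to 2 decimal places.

At P = 15, Y = 7150: Q = 1117.010.
Holding P constant, ∂Q/∂Y = 0.1114.
η_Y = (∂Q/∂Y)·(Y/Q) = 0.1114 × (7150/1117.010) = 0.71.

0.71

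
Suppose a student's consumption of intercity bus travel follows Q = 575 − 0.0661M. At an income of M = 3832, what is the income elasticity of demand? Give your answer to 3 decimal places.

-0.787

At M = 3832: Q = 321.705.
dQ/dM = −0.0661.
η = (dQ/dM)·(M/Q) = -0.0661 × (3832/321.705) = -0.787.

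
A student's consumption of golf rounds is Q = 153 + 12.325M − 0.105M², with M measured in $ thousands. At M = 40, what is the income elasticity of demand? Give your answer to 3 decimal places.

At M = 40: Q = 478.0000.
dQ/dM = 12.325 − 0.21M = 3.92500.
η = (dQ/dM)·(M/Q) = 3.92500 × (40/478.0000) = 0.328.

0.328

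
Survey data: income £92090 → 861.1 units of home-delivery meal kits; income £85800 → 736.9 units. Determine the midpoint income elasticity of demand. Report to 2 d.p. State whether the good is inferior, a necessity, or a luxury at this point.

ΔQ = 736.9 − 861.1 = -124.2; midpoint Q̄ = (861.1 + 736.9)/2 = 799.
ΔI = 85800 − 92090 = -6290; midpoint Ī = (92090 + 85800)/2 = 88945.
η = (ΔQ/Q̄) ÷ (ΔI/Ī) = (-124.2/799) ÷ (-6290/88945) = 2.20.
η > 1 ⇒ luxury.

2.20 (luxury)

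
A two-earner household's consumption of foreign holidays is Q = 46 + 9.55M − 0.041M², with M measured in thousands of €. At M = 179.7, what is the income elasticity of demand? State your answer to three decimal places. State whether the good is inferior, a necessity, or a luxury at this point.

-2.127 (inferior good)

At M = 179.7: Q = 438.1593.
dQ/dM = 9.55 − 0.082M = -5.18540.
η = (dQ/dM)·(M/Q) = -5.18540 × (179.7/438.1593) = -2.127.
η < 0 ⇒ inferior good.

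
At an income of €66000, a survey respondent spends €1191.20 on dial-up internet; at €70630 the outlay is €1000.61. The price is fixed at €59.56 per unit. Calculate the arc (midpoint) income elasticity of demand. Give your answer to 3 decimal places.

-2.566

With a constant price, Q₁ = 1191.20/59.56 = 20.000 and Q₂ = 1000.61/59.56 = 16.800 (equivalently, work directly with expenditure since P cancels).
Midpoint %ΔQ = (1000.61 − 1191.20)/1095.91 = -0.17391; midpoint %ΔI = (70630 − 66000)/68315 = 0.06777.
η = -0.17391 / 0.06777 = -2.566.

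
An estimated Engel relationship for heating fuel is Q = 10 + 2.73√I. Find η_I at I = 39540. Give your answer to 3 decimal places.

0.491

At I = 39540: Q = 552.851.
dQ/dI = 2.73/(2√I) = 0.00686459 at this income.
η = (dQ/dI)·(I/Q) = 0.00686459 × (39540/552.851) = 0.491.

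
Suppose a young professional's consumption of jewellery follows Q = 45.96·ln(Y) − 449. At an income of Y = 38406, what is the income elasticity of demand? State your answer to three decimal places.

1.271

At Y = 38406: Q = 36.152.
dQ/dY = 45.96/Y = 0.00119669 at this income.
η = (dQ/dY)·(Y/Q) = 0.00119669 × (38406/36.152) = 1.271.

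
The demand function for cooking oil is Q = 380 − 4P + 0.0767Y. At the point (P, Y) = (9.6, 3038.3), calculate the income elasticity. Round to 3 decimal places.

0.406

At P = 9.6, Y = 3038.3: Q = 574.638.
Holding P constant, ∂Q/∂Y = 0.0767.
η_Y = (∂Q/∂Y)·(Y/Q) = 0.0767 × (3038.3/574.638) = 0.406.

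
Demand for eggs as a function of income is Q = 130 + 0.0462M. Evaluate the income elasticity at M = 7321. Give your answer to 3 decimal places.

0.722

At M = 7321: Q = 468.230.
dQ/dM = 0.0462.
η = (dQ/dM)·(M/Q) = 0.0462 × (7321/468.230) = 0.722.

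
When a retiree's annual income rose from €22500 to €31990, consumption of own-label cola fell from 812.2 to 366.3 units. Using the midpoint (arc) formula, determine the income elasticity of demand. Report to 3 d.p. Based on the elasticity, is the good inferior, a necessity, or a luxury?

ΔQ = 366.3 − 812.2 = -445.9; midpoint Q̄ = (812.2 + 366.3)/2 = 589.25.
ΔI = 31990 − 22500 = 9490; midpoint Ī = (22500 + 31990)/2 = 27245.
η = (ΔQ/Q̄) ÷ (ΔI/Ī) = (-445.9/589.25) ÷ (9490/27245) = -2.172.
η < 0 ⇒ inferior good.

-2.172 (inferior good)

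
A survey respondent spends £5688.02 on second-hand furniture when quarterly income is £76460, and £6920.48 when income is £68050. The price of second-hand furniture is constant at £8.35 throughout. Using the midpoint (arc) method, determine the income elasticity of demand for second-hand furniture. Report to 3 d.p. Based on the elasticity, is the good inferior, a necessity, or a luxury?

-1.680 (inferior good)

With a constant price, Q₁ = 5688.02/8.35 = 681.200 and Q₂ = 6920.48/8.35 = 828.800 (equivalently, work directly with expenditure since P cancels).
Midpoint %ΔQ = (6920.48 − 5688.02)/6304.25 = 0.19550; midpoint %ΔI = (68050 − 76460)/72255 = -0.11639.
η = 0.19550 / -0.11639 = -1.680.
η < 0 ⇒ inferior good.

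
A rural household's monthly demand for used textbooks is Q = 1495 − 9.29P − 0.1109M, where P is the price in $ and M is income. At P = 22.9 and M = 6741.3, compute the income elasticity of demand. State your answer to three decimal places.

-1.398

At P = 22.9, M = 6741.3: Q = 534.649.
Holding P constant, ∂Q/∂M = −0.1109.
η_M = (∂Q/∂M)·(M/Q) = -0.1109 × (6741.3/534.649) = -1.398.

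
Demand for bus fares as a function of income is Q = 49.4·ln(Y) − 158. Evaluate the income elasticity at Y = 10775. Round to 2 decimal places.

At Y = 10775: Q = 300.678.
dQ/dY = 49.4/Y = 0.00458469 at this income.
η = (dQ/dY)·(Y/Q) = 0.00458469 × (10775/300.678) = 0.16.

0.16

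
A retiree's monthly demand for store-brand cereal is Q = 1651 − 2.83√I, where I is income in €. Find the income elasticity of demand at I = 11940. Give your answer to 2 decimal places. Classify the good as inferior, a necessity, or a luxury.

-0.12 (inferior good)

At I = 11940: Q = 1341.765.
dQ/dI = -2.83/(2√I) = -0.0129495 at this income.
η = (dQ/dI)·(I/Q) = -0.0129495 × (11940/1341.765) = -0.12.
Since η < 0, the good is an inferior good.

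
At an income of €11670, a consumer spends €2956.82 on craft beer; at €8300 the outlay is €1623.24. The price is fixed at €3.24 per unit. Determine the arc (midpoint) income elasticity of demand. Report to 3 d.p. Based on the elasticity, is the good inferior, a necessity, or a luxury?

1.725 (luxury)

With a constant price, Q₁ = 2956.82/3.24 = 912.599 and Q₂ = 1623.24/3.24 = 501.000 (equivalently, work directly with expenditure since P cancels).
Midpoint %ΔQ = (1623.24 − 2956.82)/2290.03 = -0.58234; midpoint %ΔI = (8300 − 11670)/9985 = -0.33751.
η = -0.58234 / -0.33751 = 1.725.
η > 1 ⇒ luxury.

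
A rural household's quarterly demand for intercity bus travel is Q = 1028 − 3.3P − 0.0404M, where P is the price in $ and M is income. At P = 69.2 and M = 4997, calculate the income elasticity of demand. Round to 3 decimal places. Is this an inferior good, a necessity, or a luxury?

At P = 69.2, M = 4997: Q = 597.761.
Holding P constant, ∂Q/∂M = −0.0404.
η_M = (∂Q/∂M)·(M/Q) = -0.0404 × (4997/597.761) = -0.338.
Since η < 0, this is an inferior good.

-0.338 (inferior good)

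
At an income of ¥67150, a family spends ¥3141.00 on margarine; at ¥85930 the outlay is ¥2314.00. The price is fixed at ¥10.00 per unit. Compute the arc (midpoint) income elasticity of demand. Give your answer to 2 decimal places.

With a constant price, Q₁ = 3141.00/10.00 = 314.100 and Q₂ = 2314.00/10.00 = 231.400 (equivalently, work directly with expenditure since P cancels).
Midpoint %ΔQ = (2314.00 − 3141.00)/2727.50 = -0.30321; midpoint %ΔI = (85930 − 67150)/76540 = 0.24536.
η = -0.30321 / 0.24536 = -1.24.

-1.24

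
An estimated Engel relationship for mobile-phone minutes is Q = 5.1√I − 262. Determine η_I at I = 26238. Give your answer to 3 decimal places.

At I = 26238: Q = 564.106.
dQ/dI = 5.1/(2√I) = 0.0157425 at this income.
η = (dQ/dI)·(I/Q) = 0.0157425 × (26238/564.106) = 0.732.

0.732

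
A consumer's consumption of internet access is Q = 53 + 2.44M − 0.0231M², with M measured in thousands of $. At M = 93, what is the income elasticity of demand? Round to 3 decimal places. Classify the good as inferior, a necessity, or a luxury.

-2.155 (inferior good)

At M = 93: Q = 80.1281.
dQ/dM = 2.44 − 0.0462M = -1.85660.
η = (dQ/dM)·(M/Q) = -1.85660 × (93/80.1281) = -2.155.
η < 0 ⇒ inferior good.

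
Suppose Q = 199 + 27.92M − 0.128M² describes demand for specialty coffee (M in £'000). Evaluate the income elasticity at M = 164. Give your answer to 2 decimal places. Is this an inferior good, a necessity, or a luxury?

At M = 164: Q = 1335.1920.
dQ/dM = 27.92 − 0.256M = -14.06400.
η = (dQ/dM)·(M/Q) = -14.06400 × (164/1335.1920) = -1.73.
η < 0 ⇒ inferior good.

-1.73 (inferior good)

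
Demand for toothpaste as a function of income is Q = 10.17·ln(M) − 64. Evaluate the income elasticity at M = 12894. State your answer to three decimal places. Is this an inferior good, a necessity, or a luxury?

At M = 12894: Q = 32.254.
dQ/dM = 10.17/M = 0.000788739 at this income.
η = (dQ/dM)·(M/Q) = 0.000788739 × (12894/32.254) = 0.315.
Since 0 < η < 1, the good is a necessity.

0.315 (necessity)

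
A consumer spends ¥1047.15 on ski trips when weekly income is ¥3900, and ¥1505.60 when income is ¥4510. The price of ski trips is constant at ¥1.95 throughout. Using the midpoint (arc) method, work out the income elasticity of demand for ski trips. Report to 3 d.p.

With a constant price, Q₁ = 1047.15/1.95 = 537.000 and Q₂ = 1505.60/1.95 = 772.103 (equivalently, work directly with expenditure since P cancels).
Midpoint %ΔQ = (1505.60 − 1047.15)/1276.38 = 0.35918; midpoint %ΔI = (4510 − 3900)/4205 = 0.14507.
η = 0.35918 / 0.14507 = 2.476.

2.476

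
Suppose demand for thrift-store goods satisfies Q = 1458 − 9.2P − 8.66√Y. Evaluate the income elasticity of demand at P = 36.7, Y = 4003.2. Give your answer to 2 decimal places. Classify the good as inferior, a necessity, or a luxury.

At P = 36.7, Y = 4003.2: Q = 572.434.
Holding P constant, ∂Q/∂Y = -8.66/(2√Y) = -0.0684359.
η_Y = (∂Q/∂Y)·(Y/Q) = -0.0684359 × (4003.2/572.434) = -0.48.
Since η < 0, this is an inferior good.

-0.48 (inferior good)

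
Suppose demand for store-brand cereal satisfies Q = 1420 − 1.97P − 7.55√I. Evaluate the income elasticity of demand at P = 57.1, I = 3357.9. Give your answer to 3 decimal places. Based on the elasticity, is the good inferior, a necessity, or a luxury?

At P = 57.1, I = 3357.9: Q = 870.010.
Holding P constant, ∂Q/∂I = -7.55/(2√I) = -0.0651453.
η_I = (∂Q/∂I)·(I/Q) = -0.0651453 × (3357.9/870.010) = -0.251.
Since η < 0, this is an inferior good.

-0.251 (inferior good)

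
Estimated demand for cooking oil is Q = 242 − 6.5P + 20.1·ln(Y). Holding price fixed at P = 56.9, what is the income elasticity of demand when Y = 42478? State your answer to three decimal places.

At P = 56.9, Y = 42478: Q = 86.351.
Holding P constant, ∂Q/∂Y = 20.1/Y = 0.000473186.
η_Y = (∂Q/∂Y)·(Y/Q) = 0.000473186 × (42478/86.351) = 0.233.

0.233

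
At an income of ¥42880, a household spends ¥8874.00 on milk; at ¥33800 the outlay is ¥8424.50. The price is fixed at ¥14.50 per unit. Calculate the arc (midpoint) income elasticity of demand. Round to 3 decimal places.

0.219

With a constant price, Q₁ = 8874.00/14.50 = 612.000 and Q₂ = 8424.50/14.50 = 581.000 (equivalently, work directly with expenditure since P cancels).
Midpoint %ΔQ = (8424.50 − 8874.00)/8649.25 = -0.05197; midpoint %ΔI = (33800 − 42880)/38340 = -0.23683.
η = -0.05197 / -0.23683 = 0.219.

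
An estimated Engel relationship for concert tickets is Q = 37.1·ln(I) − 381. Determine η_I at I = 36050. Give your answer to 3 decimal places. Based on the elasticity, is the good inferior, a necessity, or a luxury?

At I = 36050: Q = 8.278.
dQ/dI = 37.1/I = 0.00102913 at this income.
η = (dQ/dI)·(I/Q) = 0.00102913 × (36050/8.278) = 4.482.
Since η > 1, the good is a luxury.

4.482 (luxury)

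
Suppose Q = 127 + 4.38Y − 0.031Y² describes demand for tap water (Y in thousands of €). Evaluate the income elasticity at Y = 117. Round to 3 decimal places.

At Y = 117: Q = 215.1010.
dQ/dY = 4.38 − 0.062Y = -2.87400.
η = (dQ/dY)·(Y/Q) = -2.87400 × (117/215.1010) = -1.563.

-1.563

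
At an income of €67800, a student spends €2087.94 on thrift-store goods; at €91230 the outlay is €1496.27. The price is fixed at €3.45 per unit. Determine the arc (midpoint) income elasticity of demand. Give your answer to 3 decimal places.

With a constant price, Q₁ = 2087.94/3.45 = 605.200 and Q₂ = 1496.27/3.45 = 433.701 (equivalently, work directly with expenditure since P cancels).
Midpoint %ΔQ = (1496.27 − 2087.94)/1792.11 = -0.33015; midpoint %ΔI = (91230 − 67800)/79515 = 0.29466.
η = -0.33015 / 0.29466 = -1.120.

-1.120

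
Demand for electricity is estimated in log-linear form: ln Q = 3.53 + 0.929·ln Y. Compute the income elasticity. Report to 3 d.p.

In a log-linear demand, the coefficient on ln Y is the income elasticity.
So η = 0.929.

0.929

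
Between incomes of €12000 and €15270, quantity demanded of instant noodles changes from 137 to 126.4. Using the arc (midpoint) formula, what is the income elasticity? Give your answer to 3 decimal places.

-0.336

ΔQ = 126.4 − 137 = -10.6; midpoint Q̄ = (137 + 126.4)/2 = 131.7.
ΔI = 15270 − 12000 = 3270; midpoint Ī = (12000 + 15270)/2 = 13635.
η = (ΔQ/Q̄) ÷ (ΔI/Ī) = (-10.6/131.7) ÷ (3270/13635) = -0.336.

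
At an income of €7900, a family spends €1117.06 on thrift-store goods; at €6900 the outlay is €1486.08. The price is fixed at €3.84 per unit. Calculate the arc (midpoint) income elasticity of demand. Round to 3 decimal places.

-2.098

With a constant price, Q₁ = 1117.06/3.84 = 290.901 and Q₂ = 1486.08/3.84 = 387.000 (equivalently, work directly with expenditure since P cancels).
Midpoint %ΔQ = (1486.08 − 1117.06)/1301.57 = 0.28352; midpoint %ΔI = (6900 − 7900)/7400 = -0.13514.
η = 0.28352 / -0.13514 = -2.098.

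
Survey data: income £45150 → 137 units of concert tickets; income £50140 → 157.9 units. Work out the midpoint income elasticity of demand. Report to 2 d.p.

1.35

ΔQ = 157.9 − 137 = 20.9; midpoint Q̄ = (137 + 157.9)/2 = 147.45.
ΔI = 50140 − 45150 = 4990; midpoint Ī = (45150 + 50140)/2 = 47645.
η = (ΔQ/Q̄) ÷ (ΔI/Ī) = (20.9/147.45) ÷ (4990/47645) = 1.35.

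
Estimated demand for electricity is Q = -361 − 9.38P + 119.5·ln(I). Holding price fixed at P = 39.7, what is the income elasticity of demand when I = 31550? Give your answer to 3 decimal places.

0.237

At P = 39.7, I = 31550: Q = 504.554.
Holding P constant, ∂Q/∂I = 119.5/I = 0.00378764.
η_I = (∂Q/∂I)·(I/Q) = 0.00378764 × (31550/504.554) = 0.237.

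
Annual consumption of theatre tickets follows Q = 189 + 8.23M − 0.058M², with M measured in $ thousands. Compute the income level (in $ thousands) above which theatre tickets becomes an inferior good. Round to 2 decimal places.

dQ/dM = 8.23 − 0.116M.
The good is inferior where dQ/dM < 0. Setting dQ/dM = 0 gives M = 8.23 / 0.116 = 70.95.

70.95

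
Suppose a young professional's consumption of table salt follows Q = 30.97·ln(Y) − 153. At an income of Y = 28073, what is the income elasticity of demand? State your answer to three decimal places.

0.189

At Y = 28073: Q = 164.212.
dQ/dY = 30.97/Y = 0.0011032 at this income.
η = (dQ/dY)·(Y/Q) = 0.0011032 × (28073/164.212) = 0.189.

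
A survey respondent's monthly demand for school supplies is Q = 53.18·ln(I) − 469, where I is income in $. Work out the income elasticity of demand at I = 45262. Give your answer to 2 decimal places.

At I = 45262: Q = 101.101.
dQ/dI = 53.18/I = 0.00117494 at this income.
η = (dQ/dI)·(I/Q) = 0.00117494 × (45262/101.101) = 0.53.

0.53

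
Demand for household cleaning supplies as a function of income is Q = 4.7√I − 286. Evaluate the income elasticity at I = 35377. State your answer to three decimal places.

At I = 35377: Q = 598.012.
dQ/dI = 4.7/(2√I) = 0.0124942 at this income.
η = (dQ/dI)·(I/Q) = 0.0124942 × (35377/598.012) = 0.739.

0.739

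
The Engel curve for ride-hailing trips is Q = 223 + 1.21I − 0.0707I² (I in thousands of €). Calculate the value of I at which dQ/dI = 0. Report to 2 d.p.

8.56

dQ/dI = 1.21 − 0.1414I.
The good is inferior where dQ/dI < 0. Setting dQ/dI = 0 gives I = 1.21 / 0.1414 = 8.56.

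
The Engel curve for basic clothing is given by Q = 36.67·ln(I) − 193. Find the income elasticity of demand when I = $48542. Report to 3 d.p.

At I = 48542: Q = 202.676.
dQ/dI = 36.67/I = 0.000755428 at this income.
η = (dQ/dI)·(I/Q) = 0.000755428 × (48542/202.676) = 0.181.

0.181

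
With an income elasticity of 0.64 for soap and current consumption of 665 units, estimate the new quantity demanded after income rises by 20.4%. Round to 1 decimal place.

751.8

%ΔQ ≈ η × %ΔI = 0.64 × 20.4% = 13.056%.
New Q ≈ 665 × (1 + 0.13056) = 751.8.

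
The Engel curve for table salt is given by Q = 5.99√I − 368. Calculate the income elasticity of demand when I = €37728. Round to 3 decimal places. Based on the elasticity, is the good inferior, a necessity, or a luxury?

At I = 37728: Q = 795.479.
dQ/dI = 5.99/(2√I) = 0.0154193 at this income.
η = (dQ/dI)·(I/Q) = 0.0154193 × (37728/795.479) = 0.731.
Since 0 < η < 1, the good is a necessity.

0.731 (necessity)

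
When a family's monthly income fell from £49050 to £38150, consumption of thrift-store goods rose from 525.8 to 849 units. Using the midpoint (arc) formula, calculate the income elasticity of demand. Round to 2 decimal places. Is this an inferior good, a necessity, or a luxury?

-1.88 (inferior good)

ΔQ = 849 − 525.8 = 323.2; midpoint Q̄ = (525.8 + 849)/2 = 687.4.
ΔI = 38150 − 49050 = -10900; midpoint Ī = (49050 + 38150)/2 = 43600.
η = (ΔQ/Q̄) ÷ (ΔI/Ī) = (323.2/687.4) ÷ (-10900/43600) = -1.88.
η < 0 ⇒ inferior good.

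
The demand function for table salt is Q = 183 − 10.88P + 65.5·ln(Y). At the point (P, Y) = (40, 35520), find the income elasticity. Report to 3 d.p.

0.151

At P = 40, Y = 35520: Q = 434.099.
Holding P constant, ∂Q/∂Y = 65.5/Y = 0.00184403.
η_Y = (∂Q/∂Y)·(Y/Q) = 0.00184403 × (35520/434.099) = 0.151.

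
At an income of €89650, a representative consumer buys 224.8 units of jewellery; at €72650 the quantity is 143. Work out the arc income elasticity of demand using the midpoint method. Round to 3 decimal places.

ΔQ = 143 − 224.8 = -81.8; midpoint Q̄ = (224.8 + 143)/2 = 183.9.
ΔI = 72650 − 89650 = -17000; midpoint Ī = (89650 + 72650)/2 = 81150.
η = (ΔQ/Q̄) ÷ (ΔI/Ī) = (-81.8/183.9) ÷ (-17000/81150) = 2.123.

2.123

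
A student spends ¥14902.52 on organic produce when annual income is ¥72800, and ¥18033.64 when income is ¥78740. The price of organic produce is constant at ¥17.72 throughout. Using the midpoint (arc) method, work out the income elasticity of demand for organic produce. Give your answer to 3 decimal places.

2.425

With a constant price, Q₁ = 14902.52/17.72 = 841.000 and Q₂ = 18033.64/17.72 = 1017.700 (equivalently, work directly with expenditure since P cancels).
Midpoint %ΔQ = (18033.64 − 14902.52)/16468.08 = 0.19013; midpoint %ΔI = (78740 − 72800)/75770 = 0.07840.
η = 0.19013 / 0.07840 = 2.425.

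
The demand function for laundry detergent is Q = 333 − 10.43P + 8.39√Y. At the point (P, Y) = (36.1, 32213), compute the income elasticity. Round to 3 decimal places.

At P = 36.1, Y = 32213: Q = 1462.313.
Holding P constant, ∂Q/∂Y = 8.39/(2√Y) = 0.0233731.
η_Y = (∂Q/∂Y)·(Y/Q) = 0.0233731 × (32213/1462.313) = 0.515.

0.515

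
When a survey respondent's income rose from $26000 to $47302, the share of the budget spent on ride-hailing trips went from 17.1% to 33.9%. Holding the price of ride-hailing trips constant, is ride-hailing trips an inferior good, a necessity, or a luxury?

The budget share rises as income rises, so η > 1.

luxury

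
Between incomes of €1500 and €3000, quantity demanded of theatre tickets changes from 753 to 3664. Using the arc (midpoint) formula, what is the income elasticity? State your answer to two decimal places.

ΔQ = 3664 − 753 = 2911; midpoint Q̄ = (753 + 3664)/2 = 2208.5.
ΔI = 3000 − 1500 = 1500; midpoint Ī = (1500 + 3000)/2 = 2250.
η = (ΔQ/Q̄) ÷ (ΔI/Ī) = (2911/2208.5) ÷ (1500/2250) = 1.98.

1.98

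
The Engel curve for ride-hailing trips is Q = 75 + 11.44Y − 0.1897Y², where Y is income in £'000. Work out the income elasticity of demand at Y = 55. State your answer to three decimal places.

-3.977

At Y = 55: Q = 130.3575.
dQ/dY = 11.44 − 0.3794Y = -9.42700.
η = (dQ/dY)·(Y/Q) = -9.42700 × (55/130.3575) = -3.977.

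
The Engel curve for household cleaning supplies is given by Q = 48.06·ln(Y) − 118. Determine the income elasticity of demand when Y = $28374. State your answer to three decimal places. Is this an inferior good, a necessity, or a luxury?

0.128 (necessity)

At Y = 28374: Q = 374.770.
dQ/dY = 48.06/Y = 0.0016938 at this income.
η = (dQ/dY)·(Y/Q) = 0.0016938 × (28374/374.770) = 0.128.
Since 0 < η < 1, the good is a necessity.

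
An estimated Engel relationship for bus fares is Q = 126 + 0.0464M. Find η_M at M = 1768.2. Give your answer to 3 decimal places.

At M = 1768.2: Q = 208.044.
dQ/dM = 0.0464.
η = (dQ/dM)·(M/Q) = 0.0464 × (1768.2/208.044) = 0.394.

0.394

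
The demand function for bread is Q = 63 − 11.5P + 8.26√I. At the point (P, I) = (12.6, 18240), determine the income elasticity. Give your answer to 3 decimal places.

At P = 12.6, I = 18240: Q = 1033.659.
Holding P constant, ∂Q/∂I = 8.26/(2√I) = 0.03058.
η_I = (∂Q/∂I)·(I/Q) = 0.03058 × (18240/1033.659) = 0.540.

0.540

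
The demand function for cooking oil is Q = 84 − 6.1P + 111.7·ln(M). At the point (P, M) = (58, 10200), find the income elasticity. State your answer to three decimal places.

At P = 58, M = 10200: Q = 761.207.
Holding P constant, ∂Q/∂M = 111.7/M = 0.010951.
η_M = (∂Q/∂M)·(M/Q) = 0.010951 × (10200/761.207) = 0.147.

0.147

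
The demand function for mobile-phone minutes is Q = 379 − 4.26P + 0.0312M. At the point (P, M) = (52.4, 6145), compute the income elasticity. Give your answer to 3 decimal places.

0.552

At P = 52.4, M = 6145: Q = 347.500.
Holding P constant, ∂Q/∂M = 0.0312.
η_M = (∂Q/∂M)·(M/Q) = 0.0312 × (6145/347.500) = 0.552.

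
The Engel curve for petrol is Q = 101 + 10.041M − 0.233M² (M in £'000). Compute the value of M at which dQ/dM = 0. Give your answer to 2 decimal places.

dQ/dM = 10.041 − 0.466M.
The good is inferior where dQ/dM < 0. Setting dQ/dM = 0 gives M = 10.041 / 0.466 = 21.55.

21.55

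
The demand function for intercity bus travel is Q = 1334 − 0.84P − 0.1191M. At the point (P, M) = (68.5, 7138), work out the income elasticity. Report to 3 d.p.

At P = 68.5, M = 7138: Q = 426.324.
Holding P constant, ∂Q/∂M = −0.1191.
η_M = (∂Q/∂M)·(M/Q) = -0.1191 × (7138/426.324) = -1.994.

-1.994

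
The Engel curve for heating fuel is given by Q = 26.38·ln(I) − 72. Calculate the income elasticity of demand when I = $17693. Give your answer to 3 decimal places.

At I = 17693: Q = 186.021.
dQ/dI = 26.38/I = 0.00149099 at this income.
η = (dQ/dI)·(I/Q) = 0.00149099 × (17693/186.021) = 0.142.

0.142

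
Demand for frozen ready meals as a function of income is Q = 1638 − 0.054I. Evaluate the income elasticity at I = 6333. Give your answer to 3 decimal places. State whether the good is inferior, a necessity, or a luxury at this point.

At I = 6333: Q = 1296.018.
dQ/dI = −0.054.
η = (dQ/dI)·(I/Q) = -0.054 × (6333/1296.018) = -0.264.
Since η < 0, the good is an inferior good.

-0.264 (inferior good)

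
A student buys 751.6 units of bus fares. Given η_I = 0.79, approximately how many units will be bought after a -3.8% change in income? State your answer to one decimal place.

%ΔQ ≈ η × %ΔI = 0.79 × (-3.8%) = -3.002%.
New Q ≈ 751.6 × (1 − 0.03002) = 729.0.

729.0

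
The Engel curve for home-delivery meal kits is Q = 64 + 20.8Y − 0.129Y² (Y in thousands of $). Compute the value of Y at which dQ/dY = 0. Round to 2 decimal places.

80.62

dQ/dY = 20.8 − 0.258Y.
The good is inferior where dQ/dY < 0. Setting dQ/dY = 0 gives Y = 20.8 / 0.258 = 80.62.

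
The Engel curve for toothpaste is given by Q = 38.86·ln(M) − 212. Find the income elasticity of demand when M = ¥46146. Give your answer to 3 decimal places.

0.189

At M = 46146: Q = 205.340.
dQ/dM = 38.86/M = 0.00084211 at this income.
η = (dQ/dM)·(M/Q) = 0.00084211 × (46146/205.340) = 0.189.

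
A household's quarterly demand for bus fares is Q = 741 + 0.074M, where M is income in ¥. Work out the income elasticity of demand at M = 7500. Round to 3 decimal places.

0.428

At M = 7500: Q = 1296.000.
dQ/dM = 0.074.
η = (dQ/dM)·(M/Q) = 0.074 × (7500/1296.000) = 0.428.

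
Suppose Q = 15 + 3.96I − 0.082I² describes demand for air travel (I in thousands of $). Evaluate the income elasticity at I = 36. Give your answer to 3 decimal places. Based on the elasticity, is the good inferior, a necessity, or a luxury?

At I = 36: Q = 51.2880.
dQ/dI = 3.96 − 0.164I = -1.94400.
η = (dQ/dI)·(I/Q) = -1.94400 × (36/51.2880) = -1.365.
η < 0 ⇒ inferior good.

-1.365 (inferior good)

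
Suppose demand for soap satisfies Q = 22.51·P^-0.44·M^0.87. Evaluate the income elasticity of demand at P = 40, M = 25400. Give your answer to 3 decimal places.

0.870

For a multiplicative demand Q = A·P^α·M^β, the income elasticity is β everywhere.
Here β = 0.87, so η = 0.870.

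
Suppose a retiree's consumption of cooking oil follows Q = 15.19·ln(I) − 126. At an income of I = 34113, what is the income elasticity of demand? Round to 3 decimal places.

At I = 34113: Q = 32.545.
dQ/dI = 15.19/I = 0.000445285 at this income.
η = (dQ/dI)·(I/Q) = 0.000445285 × (34113/32.545) = 0.467.

0.467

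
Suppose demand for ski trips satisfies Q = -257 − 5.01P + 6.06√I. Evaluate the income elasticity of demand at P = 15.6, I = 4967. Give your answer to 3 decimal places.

At P = 15.6, I = 4967: Q = 91.934.
Holding P constant, ∂Q/∂I = 6.06/(2√I) = 0.0429928.
η_I = (∂Q/∂I)·(I/Q) = 0.0429928 × (4967/91.934) = 2.323.

2.323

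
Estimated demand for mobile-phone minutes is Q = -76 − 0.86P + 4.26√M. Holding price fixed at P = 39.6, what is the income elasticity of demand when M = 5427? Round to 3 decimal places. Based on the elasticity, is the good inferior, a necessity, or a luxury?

At P = 39.6, M = 5427: Q = 203.770.
Holding P constant, ∂Q/∂M = 4.26/(2√M) = 0.0289134.
η_M = (∂Q/∂M)·(M/Q) = 0.0289134 × (5427/203.770) = 0.770.
Since 0 < η < 1, this is a necessity.

0.770 (necessity)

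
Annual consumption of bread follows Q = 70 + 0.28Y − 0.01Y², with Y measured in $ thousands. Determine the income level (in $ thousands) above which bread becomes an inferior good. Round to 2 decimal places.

14.00

dQ/dY = 0.28 − 0.02Y.
The good is inferior where dQ/dY < 0. Setting dQ/dY = 0 gives Y = 0.28 / 0.02 = 14.00.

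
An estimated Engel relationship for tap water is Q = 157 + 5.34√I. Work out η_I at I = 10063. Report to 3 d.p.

At I = 10063: Q = 692.679.
dQ/dI = 5.34/(2√I) = 0.0266163 at this income.
η = (dQ/dI)·(I/Q) = 0.0266163 × (10063/692.679) = 0.387.

0.387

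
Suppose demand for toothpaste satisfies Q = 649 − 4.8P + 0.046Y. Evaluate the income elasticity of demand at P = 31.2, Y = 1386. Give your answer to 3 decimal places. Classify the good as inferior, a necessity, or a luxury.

0.113 (necessity)

At P = 31.2, Y = 1386: Q = 562.996.
Holding P constant, ∂Q/∂Y = 0.046.
η_Y = (∂Q/∂Y)·(Y/Q) = 0.046 × (1386/562.996) = 0.113.
Since 0 < η < 1, this is a necessity.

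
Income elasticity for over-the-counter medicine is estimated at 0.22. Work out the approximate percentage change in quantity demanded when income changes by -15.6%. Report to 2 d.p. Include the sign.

%ΔQ ≈ η × %ΔI = 0.22 × (-15.6%) = -3.43%.

-3.43%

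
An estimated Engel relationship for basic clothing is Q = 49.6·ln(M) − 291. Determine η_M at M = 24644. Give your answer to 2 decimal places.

At M = 24644: Q = 210.570.
dQ/dM = 49.6/M = 0.00201266 at this income.
η = (dQ/dM)·(M/Q) = 0.00201266 × (24644/210.570) = 0.24.

0.24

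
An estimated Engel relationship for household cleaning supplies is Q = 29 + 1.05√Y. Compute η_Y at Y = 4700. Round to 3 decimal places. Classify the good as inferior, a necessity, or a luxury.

At Y = 4700: Q = 100.984.
dQ/dY = 1.05/(2√Y) = 0.00765791 at this income.
η = (dQ/dY)·(Y/Q) = 0.00765791 × (4700/100.984) = 0.356.
Since 0 < η < 1, the good is a necessity.

0.356 (necessity)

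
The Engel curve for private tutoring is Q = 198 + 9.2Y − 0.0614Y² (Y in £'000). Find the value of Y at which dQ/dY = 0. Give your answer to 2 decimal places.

74.92

dQ/dY = 9.2 − 0.1228Y.
The good is inferior where dQ/dY < 0. Setting dQ/dY = 0 gives Y = 9.2 / 0.1228 = 74.92.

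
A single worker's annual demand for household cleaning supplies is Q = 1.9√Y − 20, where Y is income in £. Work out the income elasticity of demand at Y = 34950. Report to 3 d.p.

0.530

At Y = 34950: Q = 335.203.
dQ/dY = 1.9/(2√Y) = 0.00508159 at this income.
η = (dQ/dY)·(Y/Q) = 0.00508159 × (34950/335.203) = 0.530.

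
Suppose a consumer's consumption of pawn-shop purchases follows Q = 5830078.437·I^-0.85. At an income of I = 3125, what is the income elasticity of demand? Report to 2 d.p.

-0.85

For Q = A·I^β the income elasticity is constant and equal to β.
Here β = -0.85, so η = -0.85.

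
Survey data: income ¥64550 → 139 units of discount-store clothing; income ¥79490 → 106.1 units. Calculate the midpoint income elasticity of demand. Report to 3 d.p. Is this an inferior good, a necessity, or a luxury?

-1.294 (inferior good)

ΔQ = 106.1 − 139 = -32.9; midpoint Q̄ = (139 + 106.1)/2 = 122.55.
ΔI = 79490 − 64550 = 14940; midpoint Ī = (64550 + 79490)/2 = 72020.
η = (ΔQ/Q̄) ÷ (ΔI/Ī) = (-32.9/122.55) ÷ (14940/72020) = -1.294.
η < 0 ⇒ inferior good.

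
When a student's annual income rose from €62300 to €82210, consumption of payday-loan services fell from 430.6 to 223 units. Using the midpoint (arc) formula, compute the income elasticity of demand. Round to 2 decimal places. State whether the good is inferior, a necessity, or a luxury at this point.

ΔQ = 223 − 430.6 = -207.6; midpoint Q̄ = (430.6 + 223)/2 = 326.8.
ΔI = 82210 − 62300 = 19910; midpoint Ī = (62300 + 82210)/2 = 72255.
η = (ΔQ/Q̄) ÷ (ΔI/Ī) = (-207.6/326.8) ÷ (19910/72255) = -2.31.
η < 0 ⇒ inferior good.

-2.31 (inferior good)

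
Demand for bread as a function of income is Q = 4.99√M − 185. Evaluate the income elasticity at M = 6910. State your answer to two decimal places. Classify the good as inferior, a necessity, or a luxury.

0.90 (necessity)

At M = 6910: Q = 229.801.
dQ/dM = 4.99/(2√M) = 0.0300145 at this income.
η = (dQ/dM)·(M/Q) = 0.0300145 × (6910/229.801) = 0.90.
Since 0 < η < 1, the good is a necessity.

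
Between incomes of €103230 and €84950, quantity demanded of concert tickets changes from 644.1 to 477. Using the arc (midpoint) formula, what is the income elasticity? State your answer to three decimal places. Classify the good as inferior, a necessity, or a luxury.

1.534 (luxury)

ΔQ = 477 − 644.1 = -167.1; midpoint Q̄ = (644.1 + 477)/2 = 560.55.
ΔI = 84950 − 103230 = -18280; midpoint Ī = (103230 + 84950)/2 = 94090.
η = (ΔQ/Q̄) ÷ (ΔI/Ī) = (-167.1/560.55) ÷ (-18280/94090) = 1.534.
η > 1 ⇒ luxury.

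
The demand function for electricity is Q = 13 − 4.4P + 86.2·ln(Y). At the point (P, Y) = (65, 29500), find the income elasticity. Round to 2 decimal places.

At P = 65, Y = 29500: Q = 614.183.
Holding P constant, ∂Q/∂Y = 86.2/Y = 0.00292203.
η_Y = (∂Q/∂Y)·(Y/Q) = 0.00292203 × (29500/614.183) = 0.14.

0.14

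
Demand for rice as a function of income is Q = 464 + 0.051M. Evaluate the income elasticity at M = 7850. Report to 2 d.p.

0.46

At M = 7850: Q = 864.350.
dQ/dM = 0.051.
η = (dQ/dM)·(M/Q) = 0.051 × (7850/864.350) = 0.46.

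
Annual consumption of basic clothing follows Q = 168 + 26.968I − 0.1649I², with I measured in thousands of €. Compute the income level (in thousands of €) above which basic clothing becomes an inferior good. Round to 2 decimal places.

dQ/dI = 26.968 − 0.3298I.
The good is inferior where dQ/dI < 0. Setting dQ/dI = 0 gives I = 26.968 / 0.3298 = 81.77.

81.77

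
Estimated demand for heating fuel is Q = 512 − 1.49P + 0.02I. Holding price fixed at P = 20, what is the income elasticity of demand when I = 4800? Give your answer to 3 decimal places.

0.166

At P = 20, I = 4800: Q = 578.200.
Holding P constant, ∂Q/∂I = 0.02.
η_I = (∂Q/∂I)·(I/Q) = 0.02 × (4800/578.200) = 0.166.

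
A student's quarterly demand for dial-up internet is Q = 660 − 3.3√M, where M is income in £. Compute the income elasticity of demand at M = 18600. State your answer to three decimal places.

At M = 18600: Q = 209.940.
dQ/dM = -3.3/(2√M) = -0.0120984 at this income.
η = (dQ/dM)·(M/Q) = -0.0120984 × (18600/209.940) = -1.072.

-1.072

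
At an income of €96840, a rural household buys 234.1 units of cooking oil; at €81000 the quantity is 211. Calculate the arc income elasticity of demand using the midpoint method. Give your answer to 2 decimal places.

ΔQ = 211 − 234.1 = -23.1; midpoint Q̄ = (234.1 + 211)/2 = 222.55.
ΔI = 81000 − 96840 = -15840; midpoint Ī = (96840 + 81000)/2 = 88920.
η = (ΔQ/Q̄) ÷ (ΔI/Ī) = (-23.1/222.55) ÷ (-15840/88920) = 0.58.

0.58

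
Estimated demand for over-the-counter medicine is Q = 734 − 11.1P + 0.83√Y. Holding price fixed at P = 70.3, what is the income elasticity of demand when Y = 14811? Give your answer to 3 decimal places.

0.924

At P = 70.3, Y = 14811: Q = 54.681.
Holding P constant, ∂Q/∂Y = 0.83/(2√Y) = 0.00341001.
η_Y = (∂Q/∂Y)·(Y/Q) = 0.00341001 × (14811/54.681) = 0.924.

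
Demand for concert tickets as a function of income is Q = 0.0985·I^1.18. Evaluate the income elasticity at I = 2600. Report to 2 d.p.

For Q = A·I^β the income elasticity is constant and equal to β.
Here β = 1.18, so η = 1.18.

1.18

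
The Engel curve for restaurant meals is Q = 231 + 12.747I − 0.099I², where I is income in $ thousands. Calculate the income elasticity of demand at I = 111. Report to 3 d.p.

-2.404

At I = 111: Q = 426.1380.
dQ/dI = 12.747 − 0.198I = -9.23100.
η = (dQ/dI)·(I/Q) = -9.23100 × (111/426.1380) = -2.404.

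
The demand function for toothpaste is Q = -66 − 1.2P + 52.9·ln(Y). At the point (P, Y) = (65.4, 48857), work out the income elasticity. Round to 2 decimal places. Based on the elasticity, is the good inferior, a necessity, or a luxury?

0.12 (necessity)

At P = 65.4, Y = 48857: Q = 426.663.
Holding P constant, ∂Q/∂Y = 52.9/Y = 0.00108275.
η_Y = (∂Q/∂Y)·(Y/Q) = 0.00108275 × (48857/426.663) = 0.12.
Since 0 < η < 1, this is a necessity.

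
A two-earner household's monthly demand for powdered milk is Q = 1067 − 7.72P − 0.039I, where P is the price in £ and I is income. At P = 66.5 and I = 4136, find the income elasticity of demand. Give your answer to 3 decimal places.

-0.411

At P = 66.5, I = 4136: Q = 392.316.
Holding P constant, ∂Q/∂I = −0.039.
η_I = (∂Q/∂I)·(I/Q) = -0.039 × (4136/392.316) = -0.411.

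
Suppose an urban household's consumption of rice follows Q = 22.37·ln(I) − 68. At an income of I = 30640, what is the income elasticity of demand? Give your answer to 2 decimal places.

At I = 30640: Q = 163.083.
dQ/dI = 22.37/I = 0.000730091 at this income.
η = (dQ/dI)·(I/Q) = 0.000730091 × (30640/163.083) = 0.14.

0.14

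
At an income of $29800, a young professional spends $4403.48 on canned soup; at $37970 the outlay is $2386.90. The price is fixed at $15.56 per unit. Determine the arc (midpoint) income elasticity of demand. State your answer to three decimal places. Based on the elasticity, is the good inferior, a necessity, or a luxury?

With a constant price, Q₁ = 4403.48/15.56 = 283.000 and Q₂ = 2386.90/15.56 = 153.400 (equivalently, work directly with expenditure since P cancels).
Midpoint %ΔQ = (2386.90 − 4403.48)/3395.19 = -0.59395; midpoint %ΔI = (37970 − 29800)/33885 = 0.24111.
η = -0.59395 / 0.24111 = -2.463.
η < 0 ⇒ inferior good.

-2.463 (inferior good)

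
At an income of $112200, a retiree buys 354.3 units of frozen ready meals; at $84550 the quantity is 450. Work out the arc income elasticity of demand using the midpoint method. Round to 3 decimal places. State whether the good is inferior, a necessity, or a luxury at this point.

-0.847 (inferior good)

ΔQ = 450 − 354.3 = 95.7; midpoint Q̄ = (354.3 + 450)/2 = 402.15.
ΔI = 84550 − 112200 = -27650; midpoint Ī = (112200 + 84550)/2 = 98375.
η = (ΔQ/Q̄) ÷ (ΔI/Ī) = (95.7/402.15) ÷ (-27650/98375) = -0.847.
η < 0 ⇒ inferior good.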